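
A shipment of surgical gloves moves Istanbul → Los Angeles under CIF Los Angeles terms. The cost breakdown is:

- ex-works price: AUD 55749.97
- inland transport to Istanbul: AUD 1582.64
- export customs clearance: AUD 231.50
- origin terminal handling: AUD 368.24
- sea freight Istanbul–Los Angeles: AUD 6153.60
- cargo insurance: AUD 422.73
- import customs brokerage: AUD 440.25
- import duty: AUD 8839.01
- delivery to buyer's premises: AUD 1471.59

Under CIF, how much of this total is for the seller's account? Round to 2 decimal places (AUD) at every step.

CIF: the seller pays costs through ocean freight and marine insurance to the destination port.
Seller's account: goods 55749.97 + inland to port 1582.64 + export clearance 231.50 + origin terminal 368.24 + freight 6153.60 + insurance 422.73 = 64508.68
Buyer's account: brokerage 440.25 + duty 8839.01 + delivery 1471.59 = 10750.85

Seller's account: AUD 64508.68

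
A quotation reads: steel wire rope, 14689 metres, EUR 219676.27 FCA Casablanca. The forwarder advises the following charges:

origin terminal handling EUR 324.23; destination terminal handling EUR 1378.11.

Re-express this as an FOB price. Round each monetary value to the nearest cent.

FOB price: EUR 220000.50

Not relevant to the conversion: destination terminal — on the buyer under both terms; not part of either seller's price.
From FCA to FOB, the seller additionally bears: origin terminal.
FOB price = 219676.27 + 324.23 = 220000.50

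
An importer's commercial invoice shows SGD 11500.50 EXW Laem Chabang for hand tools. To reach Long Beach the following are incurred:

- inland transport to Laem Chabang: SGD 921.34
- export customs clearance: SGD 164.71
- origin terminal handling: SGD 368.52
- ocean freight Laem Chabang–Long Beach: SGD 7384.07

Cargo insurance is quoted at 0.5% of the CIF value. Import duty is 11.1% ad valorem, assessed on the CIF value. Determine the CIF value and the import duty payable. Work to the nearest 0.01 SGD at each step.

CIF value: SGD 20441.35; import duty: SGD 2268.99

Let C be the CIF value. C = EXW price + pre-shipment costs + freight + 0.5% × C
C − 0.5% × C = 11500.50 + 921.34 + 164.71 + 368.52 + 7384.07
0.995 × C = 20339.14
C = 20339.14 / 0.995 = 20441.35
Insurance premium = 0.5% × 20441.35 = 102.21
Import duty = 20441.35 × 11.1% = 2268.99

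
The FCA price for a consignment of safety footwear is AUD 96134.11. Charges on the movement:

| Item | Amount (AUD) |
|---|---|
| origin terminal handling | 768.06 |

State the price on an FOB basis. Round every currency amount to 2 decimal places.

FOB price: AUD 96902.17

From FCA to FOB, the seller additionally bears: origin terminal.
FOB price = 96134.11 + 768.06 = 96902.17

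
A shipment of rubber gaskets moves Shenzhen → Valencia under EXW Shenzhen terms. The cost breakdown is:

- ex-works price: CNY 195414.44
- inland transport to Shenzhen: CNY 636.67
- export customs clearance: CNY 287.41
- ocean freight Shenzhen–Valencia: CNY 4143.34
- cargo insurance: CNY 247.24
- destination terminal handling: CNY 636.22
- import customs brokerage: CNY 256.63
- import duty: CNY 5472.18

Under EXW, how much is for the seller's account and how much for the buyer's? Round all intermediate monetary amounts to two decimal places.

EXW: the seller makes goods available at their premises; the buyer bears all onward costs.
Seller's account: goods 195414.44 = 195414.44
Buyer's account: inland to port 636.67 + export clearance 287.41 + freight 4143.34 + insurance 247.24 + destination terminal 636.22 + brokerage 256.63 + duty 5472.18 = 11679.69

Seller: CNY 195414.44; buyer: CNY 11679.69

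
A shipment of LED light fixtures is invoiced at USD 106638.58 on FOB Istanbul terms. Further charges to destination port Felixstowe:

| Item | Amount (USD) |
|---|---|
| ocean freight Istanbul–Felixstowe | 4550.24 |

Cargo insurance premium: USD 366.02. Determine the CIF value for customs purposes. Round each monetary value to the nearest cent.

CIF = FOB price + freight + insurance
CIF = 106638.58 + 4550.24 + 366.02 = 111554.84

CIF value: USD 111554.84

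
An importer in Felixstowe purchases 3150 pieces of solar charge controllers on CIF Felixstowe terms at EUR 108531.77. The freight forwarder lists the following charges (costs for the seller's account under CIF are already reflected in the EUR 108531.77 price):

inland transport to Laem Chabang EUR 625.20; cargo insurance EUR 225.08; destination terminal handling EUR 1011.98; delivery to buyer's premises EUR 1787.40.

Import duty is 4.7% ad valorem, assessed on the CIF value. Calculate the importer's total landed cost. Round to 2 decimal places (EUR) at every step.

Total landed cost: EUR 116432.14

CIF: the seller pays costs through ocean freight and marine insurance to the destination port.
Already in the invoice (seller's account under CIF): inland to port, insurance — exclude.
The CIF price already equals the CIF value: 108531.77
Import duty = 108531.77 × 4.7% = 5100.99
Buyer bears: destination terminal 1011.98 + delivery 1787.40 + duty 5100.99 = 7900.37
Landed cost = invoice 108531.77 + 7900.37 = 116432.14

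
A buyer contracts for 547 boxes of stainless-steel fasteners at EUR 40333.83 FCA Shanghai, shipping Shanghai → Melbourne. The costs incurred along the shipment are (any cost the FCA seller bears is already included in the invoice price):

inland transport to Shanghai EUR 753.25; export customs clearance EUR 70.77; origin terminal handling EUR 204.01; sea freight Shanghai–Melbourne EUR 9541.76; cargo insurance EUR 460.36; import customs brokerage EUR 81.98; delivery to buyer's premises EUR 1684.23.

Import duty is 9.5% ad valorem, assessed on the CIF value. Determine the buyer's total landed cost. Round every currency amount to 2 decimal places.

FCA: the seller delivers export-cleared goods to the carrier; the buyer bears costs from that point.
Already in the invoice (seller's account under FCA): inland to port, export clearance — exclude.
CIF value = FCA price + origin terminal + freight + insurance = 40333.83 + 204.01 + 9541.76 + 460.36 = 50539.96
Import duty = 50539.96 × 9.5% = 4801.30
Buyer bears: origin terminal 204.01 + freight 9541.76 + insurance 460.36 + brokerage 81.98 + delivery 1684.23 + duty 4801.30 = 16773.64
Landed cost = invoice 40333.83 + 16773.64 = 57107.47

Total landed cost: EUR 57107.47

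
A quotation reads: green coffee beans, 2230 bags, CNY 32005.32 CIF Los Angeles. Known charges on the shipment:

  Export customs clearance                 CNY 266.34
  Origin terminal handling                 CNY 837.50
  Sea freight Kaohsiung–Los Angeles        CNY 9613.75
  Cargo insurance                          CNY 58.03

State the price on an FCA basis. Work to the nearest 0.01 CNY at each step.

FCA price: CNY 21496.04

Not relevant to the conversion: export clearance — on the seller under both CIF and FCA; already in the CIF price and stays in the FCA price.
From CIF to FCA, the seller no longer bears: origin terminal, freight, insurance.
FCA price = 32005.32 − 837.50 − 9613.75 − 58.03 = 21496.04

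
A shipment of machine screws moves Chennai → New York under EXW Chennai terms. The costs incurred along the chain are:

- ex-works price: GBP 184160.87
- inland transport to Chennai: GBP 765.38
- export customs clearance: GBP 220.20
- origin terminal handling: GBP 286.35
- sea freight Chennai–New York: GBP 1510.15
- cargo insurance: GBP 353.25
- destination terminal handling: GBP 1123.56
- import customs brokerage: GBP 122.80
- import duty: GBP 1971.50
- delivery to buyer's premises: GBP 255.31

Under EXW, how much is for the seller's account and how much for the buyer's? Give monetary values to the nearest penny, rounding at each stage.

EXW: the seller makes goods available at their premises; the buyer bears all onward costs.
Seller's account: goods 184160.87 = 184160.87
Buyer's account: inland to port 765.38 + export clearance 220.20 + origin terminal 286.35 + freight 1510.15 + insurance 353.25 + destination terminal 1123.56 + brokerage 122.80 + duty 1971.50 + delivery 255.31 = 6608.50

Seller: GBP 184160.87; buyer: GBP 6608.50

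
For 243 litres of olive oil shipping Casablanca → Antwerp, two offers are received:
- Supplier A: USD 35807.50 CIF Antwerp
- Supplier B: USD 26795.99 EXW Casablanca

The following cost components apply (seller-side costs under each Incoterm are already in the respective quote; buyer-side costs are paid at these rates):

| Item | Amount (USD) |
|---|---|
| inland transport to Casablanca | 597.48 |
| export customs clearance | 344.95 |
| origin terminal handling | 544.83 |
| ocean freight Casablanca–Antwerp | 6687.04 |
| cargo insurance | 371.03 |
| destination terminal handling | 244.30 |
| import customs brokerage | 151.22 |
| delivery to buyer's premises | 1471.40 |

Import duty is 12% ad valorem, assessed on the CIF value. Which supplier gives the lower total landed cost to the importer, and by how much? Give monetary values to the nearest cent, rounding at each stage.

Supplier A (CIF):
The CIF price already equals the CIF value: 35807.50
Import duty = 35807.50 × 12% = 4296.90
Buyer bears (A): 244.30 + 151.22 + 1471.40 = 1866.92
Landed cost (A) = invoice 35807.50 + 1866.92 + duty 4296.90 = 41971.32
Supplier B (EXW):
CIF value = EXW price + inland to port + export clearance + origin terminal + freight + insurance = 26795.99 + 597.48 + 344.95 + 544.83 + 6687.04 + 371.03 = 35341.32
Import duty = 35341.32 × 12% = 4240.96
Buyer bears (B): 597.48 + 344.95 + 544.83 + 6687.04 + 371.03 + 244.30 + 151.22 + 1471.40 = 10412.25
Landed cost (B) = invoice 26795.99 + 10412.25 + duty 4240.96 = 41449.20
Difference = |41971.32 − 41449.20| = 522.12

Supplier B is cheaper by USD 522.12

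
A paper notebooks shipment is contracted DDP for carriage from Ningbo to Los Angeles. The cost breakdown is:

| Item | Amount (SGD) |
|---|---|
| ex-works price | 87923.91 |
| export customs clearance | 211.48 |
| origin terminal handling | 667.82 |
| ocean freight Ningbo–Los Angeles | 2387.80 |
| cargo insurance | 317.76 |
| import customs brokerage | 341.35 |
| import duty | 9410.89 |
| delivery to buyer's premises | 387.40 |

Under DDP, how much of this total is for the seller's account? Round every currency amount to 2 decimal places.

DDP: the seller bears all costs including import duty.
Seller's account: goods 87923.91 + export clearance 211.48 + origin terminal 667.82 + freight 2387.80 + insurance 317.76 + brokerage 341.35 + duty 9410.89 + delivery 387.40 = 101648.41
Buyer's account: 0.00

Seller's account: SGD 101648.41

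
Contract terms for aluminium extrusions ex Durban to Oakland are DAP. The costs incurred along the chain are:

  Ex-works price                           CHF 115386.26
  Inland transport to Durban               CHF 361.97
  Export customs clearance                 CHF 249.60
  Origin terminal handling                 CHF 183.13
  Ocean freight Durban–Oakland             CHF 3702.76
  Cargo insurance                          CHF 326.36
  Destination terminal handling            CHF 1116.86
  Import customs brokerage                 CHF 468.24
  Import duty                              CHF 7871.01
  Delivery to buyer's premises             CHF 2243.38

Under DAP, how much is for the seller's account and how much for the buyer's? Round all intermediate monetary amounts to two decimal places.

Seller: CHF 123570.32; buyer: CHF 8339.25

DAP: the seller bears all costs to the named destination except import duty and clearance.
Seller's account: goods 115386.26 + inland to port 361.97 + export clearance 249.60 + origin terminal 183.13 + freight 3702.76 + insurance 326.36 + destination terminal 1116.86 + delivery 2243.38 = 123570.32
Buyer's account: brokerage 468.24 + duty 7871.01 = 8339.25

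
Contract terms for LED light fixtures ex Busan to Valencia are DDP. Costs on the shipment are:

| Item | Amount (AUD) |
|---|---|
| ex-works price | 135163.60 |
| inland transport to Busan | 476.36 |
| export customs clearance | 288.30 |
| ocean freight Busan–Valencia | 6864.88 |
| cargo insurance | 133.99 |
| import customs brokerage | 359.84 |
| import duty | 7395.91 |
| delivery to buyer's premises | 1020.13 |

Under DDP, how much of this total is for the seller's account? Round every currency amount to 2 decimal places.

DDP: the seller bears all costs including import duty.
Seller's account: goods 135163.60 + inland to port 476.36 + export clearance 288.30 + freight 6864.88 + insurance 133.99 + brokerage 359.84 + duty 7395.91 + delivery 1020.13 = 151703.01
Buyer's account: 0.00

Seller's account: AUD 151703.01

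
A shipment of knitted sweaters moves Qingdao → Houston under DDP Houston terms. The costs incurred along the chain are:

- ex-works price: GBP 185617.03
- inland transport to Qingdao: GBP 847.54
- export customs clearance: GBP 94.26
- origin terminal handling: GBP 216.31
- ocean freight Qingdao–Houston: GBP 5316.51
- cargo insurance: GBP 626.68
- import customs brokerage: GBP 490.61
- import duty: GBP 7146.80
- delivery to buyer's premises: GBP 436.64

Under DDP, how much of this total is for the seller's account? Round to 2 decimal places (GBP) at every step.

DDP: the seller bears all costs including import duty.
Seller's account: goods 185617.03 + inland to port 847.54 + export clearance 94.26 + origin terminal 216.31 + freight 5316.51 + insurance 626.68 + brokerage 490.61 + duty 7146.80 + delivery 436.64 = 200792.38
Buyer's account: 0.00

Seller's account: GBP 200792.38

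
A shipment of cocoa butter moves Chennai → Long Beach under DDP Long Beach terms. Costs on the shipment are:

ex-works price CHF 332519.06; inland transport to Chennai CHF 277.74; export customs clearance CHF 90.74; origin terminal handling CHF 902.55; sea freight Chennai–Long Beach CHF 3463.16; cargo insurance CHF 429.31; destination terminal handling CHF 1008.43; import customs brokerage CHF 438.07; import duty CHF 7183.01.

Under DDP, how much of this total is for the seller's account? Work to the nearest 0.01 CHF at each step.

Seller's account: CHF 346312.07

DDP: the seller bears all costs including import duty.
Seller's account: goods 332519.06 + inland to port 277.74 + export clearance 90.74 + origin terminal 902.55 + freight 3463.16 + insurance 429.31 + destination terminal 1008.43 + brokerage 438.07 + duty 7183.01 = 346312.07
Buyer's account: 0.00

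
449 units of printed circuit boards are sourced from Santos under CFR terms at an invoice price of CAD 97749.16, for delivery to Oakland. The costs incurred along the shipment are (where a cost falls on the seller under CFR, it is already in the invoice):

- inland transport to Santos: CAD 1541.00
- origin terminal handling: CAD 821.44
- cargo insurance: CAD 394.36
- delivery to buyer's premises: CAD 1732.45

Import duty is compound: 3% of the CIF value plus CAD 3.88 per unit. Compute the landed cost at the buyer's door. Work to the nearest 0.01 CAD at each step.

Total landed cost: CAD 104562.40

CFR: the seller pays costs through ocean freight to the destination port, but not insurance.
Already in the invoice (seller's account under CFR): inland to port, origin terminal — exclude.
CIF value = CFR price + insurance = 97749.16 + 394.36 = 98143.52
Ad valorem component: 98143.52 × 3% = 2944.31
Specific component: 449 × 3.88 = 1742.12
Import duty = 2944.31 + 1742.12 = 4686.43
Buyer bears: insurance 394.36 + delivery 1732.45 + duty 4686.43 = 6813.24
Landed cost = invoice 97749.16 + 6813.24 = 104562.40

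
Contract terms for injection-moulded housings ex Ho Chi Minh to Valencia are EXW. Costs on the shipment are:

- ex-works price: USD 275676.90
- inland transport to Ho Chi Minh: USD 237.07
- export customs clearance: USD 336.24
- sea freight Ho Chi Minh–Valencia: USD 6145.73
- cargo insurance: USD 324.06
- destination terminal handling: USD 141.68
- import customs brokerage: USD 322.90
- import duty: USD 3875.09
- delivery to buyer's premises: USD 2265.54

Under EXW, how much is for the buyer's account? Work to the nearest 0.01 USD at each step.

Buyer's account: USD 13648.31

EXW: the seller makes goods available at their premises; the buyer bears all onward costs.
Seller's account: goods 275676.90 = 275676.90
Buyer's account: inland to port 237.07 + export clearance 336.24 + freight 6145.73 + insurance 324.06 + destination terminal 141.68 + brokerage 322.90 + duty 3875.09 + delivery 2265.54 = 13648.31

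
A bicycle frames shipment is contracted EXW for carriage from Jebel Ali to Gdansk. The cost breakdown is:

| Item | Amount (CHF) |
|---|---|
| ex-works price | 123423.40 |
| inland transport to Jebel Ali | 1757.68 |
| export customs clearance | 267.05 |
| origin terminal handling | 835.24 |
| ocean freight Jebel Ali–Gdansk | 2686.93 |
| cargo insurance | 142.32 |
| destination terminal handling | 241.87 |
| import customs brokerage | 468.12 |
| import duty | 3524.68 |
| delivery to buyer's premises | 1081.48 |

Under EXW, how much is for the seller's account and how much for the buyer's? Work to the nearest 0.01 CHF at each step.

EXW: the seller makes goods available at their premises; the buyer bears all onward costs.
Seller's account: goods 123423.40 = 123423.40
Buyer's account: inland to port 1757.68 + export clearance 267.05 + origin terminal 835.24 + freight 2686.93 + insurance 142.32 + destination terminal 241.87 + brokerage 468.12 + duty 3524.68 + delivery 1081.48 = 11005.37

Seller: CHF 123423.40; buyer: CHF 11005.37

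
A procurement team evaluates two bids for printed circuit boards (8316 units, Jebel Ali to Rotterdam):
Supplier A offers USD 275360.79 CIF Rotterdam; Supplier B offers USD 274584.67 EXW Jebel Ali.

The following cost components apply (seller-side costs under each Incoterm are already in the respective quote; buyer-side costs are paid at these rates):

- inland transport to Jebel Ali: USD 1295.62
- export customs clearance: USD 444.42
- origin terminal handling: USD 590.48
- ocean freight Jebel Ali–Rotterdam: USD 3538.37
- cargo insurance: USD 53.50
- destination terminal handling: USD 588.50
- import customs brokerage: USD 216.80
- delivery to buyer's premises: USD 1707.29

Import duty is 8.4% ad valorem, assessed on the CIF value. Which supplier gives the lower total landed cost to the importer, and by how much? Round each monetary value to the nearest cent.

Supplier A is cheaper by USD 5578.55

Supplier A (CIF):
The CIF price already equals the CIF value: 275360.79
Import duty = 275360.79 × 8.4% = 23130.31
Buyer bears (A): 588.50 + 216.80 + 1707.29 = 2512.59
Landed cost (A) = invoice 275360.79 + 2512.59 + duty 23130.31 = 301003.69
Supplier B (EXW):
CIF value = EXW price + inland to port + export clearance + origin terminal + freight + insurance = 274584.67 + 1295.62 + 444.42 + 590.48 + 3538.37 + 53.50 = 280507.06
Import duty = 280507.06 × 8.4% = 23562.59
Buyer bears (B): 1295.62 + 444.42 + 590.48 + 3538.37 + 53.50 + 588.50 + 216.80 + 1707.29 = 8434.98
Landed cost (B) = invoice 274584.67 + 8434.98 + duty 23562.59 = 306582.24
Difference = |301003.69 − 306582.24| = 5578.55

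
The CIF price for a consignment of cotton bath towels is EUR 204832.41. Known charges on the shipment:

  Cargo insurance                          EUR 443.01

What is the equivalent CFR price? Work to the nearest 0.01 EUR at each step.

From CIF to CFR, the seller no longer bears: insurance.
CFR price = 204832.41 − 443.01 = 204389.40

CFR price: EUR 204389.40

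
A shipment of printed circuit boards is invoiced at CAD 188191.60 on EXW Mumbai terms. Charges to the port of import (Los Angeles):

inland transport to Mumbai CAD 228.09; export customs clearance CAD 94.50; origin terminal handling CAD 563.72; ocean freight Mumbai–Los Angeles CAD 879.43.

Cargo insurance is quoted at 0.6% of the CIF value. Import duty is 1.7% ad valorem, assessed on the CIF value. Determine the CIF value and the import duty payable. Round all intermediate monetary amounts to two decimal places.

Let C be the CIF value. C = EXW price + pre-shipment costs + freight + 0.6% × C
C − 0.6% × C = 188191.60 + 228.09 + 94.50 + 563.72 + 879.43
0.994 × C = 189957.34
C = 189957.34 / 0.994 = 191103.96
Insurance premium = 0.6% × 191103.96 = 1146.62
Import duty = 191103.96 × 1.7% = 3248.77

CIF value: CAD 191103.96; import duty: CAD 3248.77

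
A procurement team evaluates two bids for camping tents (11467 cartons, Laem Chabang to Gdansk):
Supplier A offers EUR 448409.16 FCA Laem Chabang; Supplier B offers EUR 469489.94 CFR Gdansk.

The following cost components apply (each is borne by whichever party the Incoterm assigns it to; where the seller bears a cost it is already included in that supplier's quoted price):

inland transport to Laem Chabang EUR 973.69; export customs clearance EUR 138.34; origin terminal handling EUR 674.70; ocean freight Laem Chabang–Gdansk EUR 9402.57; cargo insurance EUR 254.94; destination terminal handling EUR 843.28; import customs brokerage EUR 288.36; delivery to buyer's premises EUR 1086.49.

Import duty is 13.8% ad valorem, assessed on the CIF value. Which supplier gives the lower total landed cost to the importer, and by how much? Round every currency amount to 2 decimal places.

Supplier A is cheaper by EUR 12521.99

Supplier A (FCA):
CIF value = FCA price + origin terminal + freight + insurance = 448409.16 + 674.70 + 9402.57 + 254.94 = 458741.37
Import duty = 458741.37 × 13.8% = 63306.31
Buyer bears (A): 674.70 + 9402.57 + 254.94 + 843.28 + 288.36 + 1086.49 = 12550.34
Landed cost (A) = invoice 448409.16 + 12550.34 + duty 63306.31 = 524265.81
Supplier B (CFR):
CIF value = CFR price + insurance = 469489.94 + 254.94 = 469744.88
Import duty = 469744.88 × 13.8% = 64824.79
Buyer bears (B): 254.94 + 843.28 + 288.36 + 1086.49 = 2473.07
Landed cost (B) = invoice 469489.94 + 2473.07 + duty 64824.79 = 536787.80
Difference = |524265.81 − 536787.80| = 12521.99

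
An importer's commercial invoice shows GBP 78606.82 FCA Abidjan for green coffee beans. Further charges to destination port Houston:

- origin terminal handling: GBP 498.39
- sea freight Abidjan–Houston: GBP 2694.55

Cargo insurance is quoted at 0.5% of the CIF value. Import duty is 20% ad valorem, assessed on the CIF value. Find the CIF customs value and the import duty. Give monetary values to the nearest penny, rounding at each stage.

Let C be the CIF value. C = FCA price + pre-shipment costs + freight + 0.5% × C
C − 0.5% × C = 78606.82 + 498.39 + 2694.55
0.995 × C = 81799.76
C = 81799.76 / 0.995 = 82210.81
Insurance premium = 0.5% × 82210.81 = 411.05
Import duty = 82210.81 × 20% = 16442.16

CIF value: GBP 82210.81; import duty: GBP 16442.16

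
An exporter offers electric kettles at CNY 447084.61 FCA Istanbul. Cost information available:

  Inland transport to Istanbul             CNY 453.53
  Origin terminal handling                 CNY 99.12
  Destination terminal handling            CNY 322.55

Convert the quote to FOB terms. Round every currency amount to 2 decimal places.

Not relevant to the conversion: inland to port — on the seller under both FCA and FOB; already in the FCA price and stays in the FOB price. destination terminal — on the buyer under both terms; not part of either seller's price.
From FCA to FOB, the seller additionally bears: origin terminal.
FOB price = 447084.61 + 99.12 = 447183.73

FOB price: CNY 447183.73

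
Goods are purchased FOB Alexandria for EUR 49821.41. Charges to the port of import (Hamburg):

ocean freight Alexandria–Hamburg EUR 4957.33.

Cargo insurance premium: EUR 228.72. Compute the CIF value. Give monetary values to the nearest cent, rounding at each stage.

CIF value: EUR 55007.46

CIF = FOB price + freight + insurance
CIF = 49821.41 + 4957.33 + 228.72 = 55007.46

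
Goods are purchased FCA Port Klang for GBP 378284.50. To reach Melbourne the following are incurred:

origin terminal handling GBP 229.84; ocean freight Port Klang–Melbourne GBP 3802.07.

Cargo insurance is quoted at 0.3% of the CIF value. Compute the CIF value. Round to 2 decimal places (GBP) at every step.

CIF value: GBP 383466.81

Let C be the CIF value. C = FCA price + pre-shipment costs + freight + 0.3% × C
C − 0.3% × C = 378284.50 + 229.84 + 3802.07
0.997 × C = 382316.41
C = 382316.41 / 0.997 = 383466.81
Insurance premium = 0.3% × 383466.81 = 1150.40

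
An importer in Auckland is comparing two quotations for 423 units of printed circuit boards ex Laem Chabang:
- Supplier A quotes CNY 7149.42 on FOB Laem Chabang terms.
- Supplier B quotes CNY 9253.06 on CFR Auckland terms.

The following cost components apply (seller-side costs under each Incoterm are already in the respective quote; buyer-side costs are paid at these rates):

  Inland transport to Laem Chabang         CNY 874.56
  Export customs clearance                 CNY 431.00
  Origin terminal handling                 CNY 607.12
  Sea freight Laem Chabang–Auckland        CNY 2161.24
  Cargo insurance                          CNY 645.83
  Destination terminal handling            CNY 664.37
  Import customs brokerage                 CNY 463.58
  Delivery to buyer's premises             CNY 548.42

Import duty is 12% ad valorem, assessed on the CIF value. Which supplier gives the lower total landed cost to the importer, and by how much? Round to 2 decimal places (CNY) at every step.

Supplier A (FOB):
CIF value = FOB price + freight + insurance = 7149.42 + 2161.24 + 645.83 = 9956.49
Import duty = 9956.49 × 12% = 1194.78
Buyer bears (A): 2161.24 + 645.83 + 664.37 + 463.58 + 548.42 = 4483.44
Landed cost (A) = invoice 7149.42 + 4483.44 + duty 1194.78 = 12827.64
Supplier B (CFR):
CIF value = CFR price + insurance = 9253.06 + 645.83 = 9898.89
Import duty = 9898.89 × 12% = 1187.87
Buyer bears (B): 645.83 + 664.37 + 463.58 + 548.42 = 2322.20
Landed cost (B) = invoice 9253.06 + 2322.20 + duty 1187.87 = 12763.13
Difference = |12827.64 − 12763.13| = 64.51

Supplier B is cheaper by CNY 64.51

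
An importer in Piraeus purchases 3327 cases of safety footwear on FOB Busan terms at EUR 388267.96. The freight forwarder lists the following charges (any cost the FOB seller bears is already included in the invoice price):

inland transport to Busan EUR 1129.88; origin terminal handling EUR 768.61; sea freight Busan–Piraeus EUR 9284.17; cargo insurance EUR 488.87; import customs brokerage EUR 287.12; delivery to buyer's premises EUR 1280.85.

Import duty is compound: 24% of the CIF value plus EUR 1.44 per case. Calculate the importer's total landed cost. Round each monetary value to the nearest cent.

Total landed cost: EUR 499929.69

FOB: the seller bears costs until goods are on board at the origin port; the buyer bears freight, insurance and all costs thereafter.
Already in the invoice (seller's account under FOB): inland to port, origin terminal — exclude.
CIF value = FOB price + freight + insurance = 388267.96 + 9284.17 + 488.87 = 398041.00
Ad valorem component: 398041.00 × 24% = 95529.84
Specific component: 3327 × 1.44 = 4790.88
Import duty = 95529.84 + 4790.88 = 100320.72
Buyer bears: freight 9284.17 + insurance 488.87 + brokerage 287.12 + delivery 1280.85 + duty 100320.72 = 111661.73
Landed cost = invoice 388267.96 + 111661.73 = 499929.69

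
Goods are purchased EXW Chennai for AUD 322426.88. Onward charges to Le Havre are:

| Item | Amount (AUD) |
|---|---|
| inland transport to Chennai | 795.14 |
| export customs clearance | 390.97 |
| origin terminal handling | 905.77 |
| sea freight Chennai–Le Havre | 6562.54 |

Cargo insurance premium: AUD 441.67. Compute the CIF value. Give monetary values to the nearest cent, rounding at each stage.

CIF = EXW price + pre-shipment costs + freight + insurance
CIF = 322426.88 + 795.14 + 390.97 + 905.77 + 6562.54 + 441.67 = 331522.97

CIF value: AUD 331522.97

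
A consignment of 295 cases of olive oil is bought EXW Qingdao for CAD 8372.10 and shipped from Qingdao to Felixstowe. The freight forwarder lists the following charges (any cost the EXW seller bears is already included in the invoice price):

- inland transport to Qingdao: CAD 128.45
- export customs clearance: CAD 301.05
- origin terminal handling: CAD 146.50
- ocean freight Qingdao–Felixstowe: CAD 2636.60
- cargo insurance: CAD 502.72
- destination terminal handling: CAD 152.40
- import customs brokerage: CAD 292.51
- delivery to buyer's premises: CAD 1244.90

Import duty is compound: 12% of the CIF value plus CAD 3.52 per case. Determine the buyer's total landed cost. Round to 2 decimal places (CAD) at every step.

EXW: the seller makes goods available at their premises; the buyer bears all onward costs.
CIF value = EXW price + inland to port + export clearance + origin terminal + freight + insurance = 8372.10 + 128.45 + 301.05 + 146.50 + 2636.60 + 502.72 = 12087.42
Ad valorem component: 12087.42 × 12% = 1450.49
Specific component: 295 × 3.52 = 1038.40
Import duty = 1450.49 + 1038.40 = 2488.89
Buyer bears: inland to port 128.45 + export clearance 301.05 + origin terminal 146.50 + freight 2636.60 + insurance 502.72 + destination terminal 152.40 + brokerage 292.51 + delivery 1244.90 + duty 2488.89 = 7894.02
Landed cost = invoice 8372.10 + 7894.02 = 16266.12

Total landed cost: CAD 16266.12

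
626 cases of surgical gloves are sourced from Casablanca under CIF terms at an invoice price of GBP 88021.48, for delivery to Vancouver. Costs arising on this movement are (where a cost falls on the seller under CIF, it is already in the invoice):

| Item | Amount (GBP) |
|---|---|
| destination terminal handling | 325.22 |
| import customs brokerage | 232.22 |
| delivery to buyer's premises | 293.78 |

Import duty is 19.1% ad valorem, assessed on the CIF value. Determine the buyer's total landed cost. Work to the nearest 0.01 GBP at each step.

CIF: the seller pays costs through ocean freight and marine insurance to the destination port.
The CIF price already equals the CIF value: 88021.48
Import duty = 88021.48 × 19.1% = 16812.10
Buyer bears: destination terminal 325.22 + brokerage 232.22 + delivery 293.78 + duty 16812.10 = 17663.32
Landed cost = invoice 88021.48 + 17663.32 = 105684.80

Total landed cost: GBP 105684.80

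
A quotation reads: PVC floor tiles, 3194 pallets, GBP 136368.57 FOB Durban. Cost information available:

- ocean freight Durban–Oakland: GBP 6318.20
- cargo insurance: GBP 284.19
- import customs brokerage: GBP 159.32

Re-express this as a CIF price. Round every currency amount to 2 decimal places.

Not relevant to the conversion: brokerage — on the buyer under both terms; not part of either seller's price.
From FOB to CIF, the seller additionally bears: freight, insurance.
CIF price = 136368.57 + 6318.20 + 284.19 = 142970.96

CIF price: GBP 142970.96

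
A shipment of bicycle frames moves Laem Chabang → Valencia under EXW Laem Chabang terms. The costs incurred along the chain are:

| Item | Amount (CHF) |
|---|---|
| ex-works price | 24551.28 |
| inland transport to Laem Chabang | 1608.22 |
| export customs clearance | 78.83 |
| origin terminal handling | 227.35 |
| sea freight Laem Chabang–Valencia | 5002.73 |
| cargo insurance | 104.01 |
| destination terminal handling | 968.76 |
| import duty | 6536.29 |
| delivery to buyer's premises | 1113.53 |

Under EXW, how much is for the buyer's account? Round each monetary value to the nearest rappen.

Buyer's account: CHF 15639.72

EXW: the seller makes goods available at their premises; the buyer bears all onward costs.
Seller's account: goods 24551.28 = 24551.28
Buyer's account: inland to port 1608.22 + export clearance 78.83 + origin terminal 227.35 + freight 5002.73 + insurance 104.01 + destination terminal 968.76 + duty 6536.29 + delivery 1113.53 = 15639.72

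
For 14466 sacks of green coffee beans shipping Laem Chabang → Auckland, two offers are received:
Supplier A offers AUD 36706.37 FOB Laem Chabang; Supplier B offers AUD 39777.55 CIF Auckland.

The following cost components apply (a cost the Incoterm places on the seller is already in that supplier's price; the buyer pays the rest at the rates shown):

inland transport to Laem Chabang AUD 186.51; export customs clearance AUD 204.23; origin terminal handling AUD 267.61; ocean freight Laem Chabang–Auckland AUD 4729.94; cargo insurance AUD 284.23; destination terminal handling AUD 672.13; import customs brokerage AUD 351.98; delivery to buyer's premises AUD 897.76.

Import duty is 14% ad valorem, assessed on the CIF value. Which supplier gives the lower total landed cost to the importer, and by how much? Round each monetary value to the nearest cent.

Supplier A (FOB):
CIF value = FOB price + freight + insurance = 36706.37 + 4729.94 + 284.23 = 41720.54
Import duty = 41720.54 × 14% = 5840.88
Buyer bears (A): 4729.94 + 284.23 + 672.13 + 351.98 + 897.76 = 6936.04
Landed cost (A) = invoice 36706.37 + 6936.04 + duty 5840.88 = 49483.29
Supplier B (CIF):
The CIF price already equals the CIF value: 39777.55
Import duty = 39777.55 × 14% = 5568.86
Buyer bears (B): 672.13 + 351.98 + 897.76 = 1921.87
Landed cost (B) = invoice 39777.55 + 1921.87 + duty 5568.86 = 47268.28
Difference = |49483.29 − 47268.28| = 2215.01

Supplier B is cheaper by AUD 2215.01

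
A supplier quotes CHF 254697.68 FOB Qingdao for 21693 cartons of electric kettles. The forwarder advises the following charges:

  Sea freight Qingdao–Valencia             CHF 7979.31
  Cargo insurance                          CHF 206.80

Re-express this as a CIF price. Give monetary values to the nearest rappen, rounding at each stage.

From FOB to CIF, the seller additionally bears: freight, insurance.
CIF price = 254697.68 + 7979.31 + 206.80 = 262883.79

CIF price: CHF 262883.79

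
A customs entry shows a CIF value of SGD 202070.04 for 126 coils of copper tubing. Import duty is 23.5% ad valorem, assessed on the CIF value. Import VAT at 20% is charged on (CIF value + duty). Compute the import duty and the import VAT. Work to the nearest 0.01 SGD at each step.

Import duty = 202070.04 × 23.5% = 47486.46
VAT base = CIF + duty = 202070.04 + 47486.46 = 249556.50
Import VAT = 249556.50 × 20% = 49911.30

Import duty: SGD 47486.46; import VAT: SGD 49911.30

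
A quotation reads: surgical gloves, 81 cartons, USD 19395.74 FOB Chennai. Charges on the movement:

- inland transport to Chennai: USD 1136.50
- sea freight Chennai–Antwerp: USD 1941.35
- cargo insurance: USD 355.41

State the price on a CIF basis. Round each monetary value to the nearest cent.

CIF price: USD 21692.50

Not relevant to the conversion: inland to port — on the seller under both FOB and CIF; already in the FOB price and stays in the CIF price.
From FOB to CIF, the seller additionally bears: freight, insurance.
CIF price = 19395.74 + 1941.35 + 355.41 = 21692.50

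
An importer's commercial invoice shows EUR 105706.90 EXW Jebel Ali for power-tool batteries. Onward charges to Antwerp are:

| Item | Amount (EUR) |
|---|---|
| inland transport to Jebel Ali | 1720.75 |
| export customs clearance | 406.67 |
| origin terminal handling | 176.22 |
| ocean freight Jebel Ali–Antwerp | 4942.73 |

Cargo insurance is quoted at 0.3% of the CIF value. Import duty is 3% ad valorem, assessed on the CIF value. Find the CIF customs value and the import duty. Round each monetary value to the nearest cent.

Let C be the CIF value. C = EXW price + pre-shipment costs + freight + 0.3% × C
C − 0.3% × C = 105706.90 + 1720.75 + 406.67 + 176.22 + 4942.73
0.997 × C = 112953.27
C = 112953.27 / 0.997 = 113293.15
Insurance premium = 0.3% × 113293.15 = 339.88
Import duty = 113293.15 × 3% = 3398.79

CIF value: EUR 113293.15; import duty: EUR 3398.79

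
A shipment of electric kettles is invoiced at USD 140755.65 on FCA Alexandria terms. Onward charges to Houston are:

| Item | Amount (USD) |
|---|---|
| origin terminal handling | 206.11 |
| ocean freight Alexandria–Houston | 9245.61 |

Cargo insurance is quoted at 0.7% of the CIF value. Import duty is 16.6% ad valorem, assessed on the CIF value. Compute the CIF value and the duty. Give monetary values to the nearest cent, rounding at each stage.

CIF value: USD 151266.23; import duty: USD 25110.19

Let C be the CIF value. C = FCA price + pre-shipment costs + freight + 0.7% × C
C − 0.7% × C = 140755.65 + 206.11 + 9245.61
0.993 × C = 150207.37
C = 150207.37 / 0.993 = 151266.23
Insurance premium = 0.7% × 151266.23 = 1058.86
Import duty = 151266.23 × 16.6% = 25110.19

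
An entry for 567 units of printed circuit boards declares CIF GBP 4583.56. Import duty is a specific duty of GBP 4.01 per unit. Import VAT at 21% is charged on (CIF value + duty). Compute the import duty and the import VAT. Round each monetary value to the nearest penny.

Import duty = 567 × 4.01 = 2273.67
VAT base = CIF + duty = 4583.56 + 2273.67 = 6857.23
Import VAT = 6857.23 × 21% = 1440.02

Import duty: GBP 2273.67; import VAT: GBP 1440.02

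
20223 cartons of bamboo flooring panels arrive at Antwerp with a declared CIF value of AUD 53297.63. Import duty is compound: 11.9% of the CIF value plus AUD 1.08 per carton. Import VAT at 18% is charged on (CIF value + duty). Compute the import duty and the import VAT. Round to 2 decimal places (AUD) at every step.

Ad valorem component: 53297.63 × 11.9% = 6342.42
Specific component: 20223 × 1.08 = 21840.84
Import duty = 6342.42 + 21840.84 = 28183.26
VAT base = CIF + duty = 53297.63 + 28183.26 = 81480.89
Import VAT = 81480.89 × 18% = 14666.56

Import duty: AUD 28183.26; import VAT: AUD 14666.56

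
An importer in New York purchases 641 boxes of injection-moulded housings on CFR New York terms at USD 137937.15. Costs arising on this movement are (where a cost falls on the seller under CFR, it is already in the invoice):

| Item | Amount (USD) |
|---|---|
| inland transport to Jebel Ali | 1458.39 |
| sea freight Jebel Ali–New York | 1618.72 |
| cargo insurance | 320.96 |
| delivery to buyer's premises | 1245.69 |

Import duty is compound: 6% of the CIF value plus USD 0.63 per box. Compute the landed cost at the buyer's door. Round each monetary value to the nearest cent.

Total landed cost: USD 148203.12

CFR: the seller pays costs through ocean freight to the destination port, but not insurance.
Already in the invoice (seller's account under CFR): inland to port, freight — exclude.
CIF value = CFR price + insurance = 137937.15 + 320.96 = 138258.11
Ad valorem component: 138258.11 × 6% = 8295.49
Specific component: 641 × 0.63 = 403.83
Import duty = 8295.49 + 403.83 = 8699.32
Buyer bears: insurance 320.96 + delivery 1245.69 + duty 8699.32 = 10265.97
Landed cost = invoice 137937.15 + 10265.97 = 148203.12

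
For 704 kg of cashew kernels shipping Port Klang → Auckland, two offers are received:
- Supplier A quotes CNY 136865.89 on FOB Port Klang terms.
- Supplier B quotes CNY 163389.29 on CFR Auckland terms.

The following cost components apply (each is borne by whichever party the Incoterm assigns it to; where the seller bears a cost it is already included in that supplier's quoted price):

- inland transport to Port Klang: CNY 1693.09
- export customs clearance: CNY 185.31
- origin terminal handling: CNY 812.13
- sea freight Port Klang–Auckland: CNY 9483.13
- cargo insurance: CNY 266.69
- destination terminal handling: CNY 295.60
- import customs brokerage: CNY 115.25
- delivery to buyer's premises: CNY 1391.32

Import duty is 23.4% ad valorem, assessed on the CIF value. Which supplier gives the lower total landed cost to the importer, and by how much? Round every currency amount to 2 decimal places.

Supplier A is cheaper by CNY 21027.69

Supplier A (FOB):
CIF value = FOB price + freight + insurance = 136865.89 + 9483.13 + 266.69 = 146615.71
Import duty = 146615.71 × 23.4% = 34308.08
Buyer bears (A): 9483.13 + 266.69 + 295.60 + 115.25 + 1391.32 = 11551.99
Landed cost (A) = invoice 136865.89 + 11551.99 + duty 34308.08 = 182725.96
Supplier B (CFR):
CIF value = CFR price + insurance = 163389.29 + 266.69 = 163655.98
Import duty = 163655.98 × 23.4% = 38295.50
Buyer bears (B): 266.69 + 295.60 + 115.25 + 1391.32 = 2068.86
Landed cost (B) = invoice 163389.29 + 2068.86 + duty 38295.50 = 203753.65
Difference = |182725.96 − 203753.65| = 21027.69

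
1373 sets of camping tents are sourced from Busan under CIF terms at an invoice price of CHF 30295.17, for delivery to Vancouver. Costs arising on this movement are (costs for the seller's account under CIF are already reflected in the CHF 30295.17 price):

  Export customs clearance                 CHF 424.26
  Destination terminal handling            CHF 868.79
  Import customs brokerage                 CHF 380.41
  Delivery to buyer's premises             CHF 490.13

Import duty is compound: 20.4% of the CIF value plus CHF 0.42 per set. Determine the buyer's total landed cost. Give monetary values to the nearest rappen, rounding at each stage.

Total landed cost: CHF 38791.37

CIF: the seller pays costs through ocean freight and marine insurance to the destination port.
Already in the invoice (seller's account under CIF): export clearance — exclude.
The CIF price already equals the CIF value: 30295.17
Ad valorem component: 30295.17 × 20.4% = 6180.21
Specific component: 1373 × 0.42 = 576.66
Import duty = 6180.21 + 576.66 = 6756.87
Buyer bears: destination terminal 868.79 + brokerage 380.41 + delivery 490.13 + duty 6756.87 = 8496.20
Landed cost = invoice 30295.17 + 8496.20 = 38791.37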